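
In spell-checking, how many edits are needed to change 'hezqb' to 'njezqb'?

Let D[i][j] be the edit distance between the first i characters of 'hezqb' and the first j characters of 'njezqb', with D[i][0] = i, D[0][j] = j, and D[i][j] = D[i-1][j-1] if the characters match, else 1 + min(D[i-1][j], D[i][j-1], D[i-1][j-1]). Filling the table (rows: prefixes of 'hezqb', columns: prefixes of 'njezqb'):
     ε  n  j  e  z  q  b
  ε  0  1  2  3  4  5  6
  h  1  1  2  3  4  5  6
  e  2  2  2  2  3  4  5
  z  3  3  3  3  2  3  4
  q  4  4  4  4  3  2  3
  b  5  5  5  5  4  3  2
The bottom-right entry gives D[5][6] = 2, so no sequence of fewer than 2 edits works. Backtracking through the table gives one optimal edit sequence (2 edits):
  hezqb → nhezqb (ins n @1)
  nhezqb → njezqb (sub h→j @2)
Edit distance = 2.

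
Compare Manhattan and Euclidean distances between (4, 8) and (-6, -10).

L1 = |4 - (-6)| + |8 - (-10)| = 10 + 18 = 28
L2 = √(10² + 18²) = √424 ≈ 20.5913
L1 ≥ L2 always (equality iff movement is along one axis); L1 > L2 here.
Ratio L1/L2 = 28/√424 ≈ 1.3598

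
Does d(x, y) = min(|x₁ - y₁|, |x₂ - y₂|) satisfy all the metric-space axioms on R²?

No. d fails identity of indiscernibles: take x = (2, 0) and y = (2, 5). Then d(x,y) = min(|2 - 2|, |0 - 5|) = min(0, 5) = 0, yet x ≠ y.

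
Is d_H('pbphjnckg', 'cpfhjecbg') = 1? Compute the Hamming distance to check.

Differing positions: 1, 2, 3, 6, 8. Hamming distance = 5, so the claim that d_H = 1 is false.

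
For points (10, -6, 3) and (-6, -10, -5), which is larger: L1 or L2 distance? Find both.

L1 = |10 - (-6)| + |-6 - (-10)| + |3 - (-5)| = 16 + 4 + 8 = 28
L2 = √(16² + 4² + 8²) = √336 ≈ 18.3303
L1 ≥ L2 always (equality iff movement is along one axis); L1 > L2 here.
Ratio L1/L2 = 28/√336 ≈ 1.5275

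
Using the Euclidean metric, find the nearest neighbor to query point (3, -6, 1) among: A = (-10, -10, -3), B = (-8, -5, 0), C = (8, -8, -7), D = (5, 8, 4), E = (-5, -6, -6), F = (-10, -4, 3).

Distances: d(A) ≈ 14.1774, d(B) ≈ 11.0905, d(C) ≈ 9.6437, d(D) ≈ 14.4568, d(E) ≈ 10.6301, d(F) ≈ 13.3041. Nearest: C = (8, -8, -7) with distance 9.6437.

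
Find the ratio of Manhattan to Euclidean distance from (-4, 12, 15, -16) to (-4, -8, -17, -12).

L1 = |-4 - (-4)| + |12 - (-8)| + |15 - (-17)| + |-16 - (-12)| = 0 + 20 + 32 + 4 = 56
L2 = √(0² + 20² + 32² + 4²) = √1440 ≈ 37.9473
L1 ≥ L2 always (equality iff movement is along one axis); L1 > L2 here.
Ratio L1/L2 = 56/√1440 ≈ 1.4757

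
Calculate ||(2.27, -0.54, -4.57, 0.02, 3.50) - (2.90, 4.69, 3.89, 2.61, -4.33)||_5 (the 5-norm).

(Σ|x_i - y_i|^5)^(1/5) = (|2.27 - 2.9|^5 + |-0.54 - 4.69|^5 + |-4.57 - 3.89|^5 + |0.02 - 2.61|^5 + |3.5 - (-4.33)|^5)^(1/5)
= (0.63^5 + 5.23^5 + 8.46^5 + 2.59^5 + 7.83^5)^(1/5) ≈ (0.0992 + 3912.9874 + 43336.2986 + 116.5464 + 29431.2569)^(1/5) = (76797.1885)^(1/5) ≈ 9.4857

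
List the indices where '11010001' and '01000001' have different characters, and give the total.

Differing positions: 1, 4. Hamming distance = 2.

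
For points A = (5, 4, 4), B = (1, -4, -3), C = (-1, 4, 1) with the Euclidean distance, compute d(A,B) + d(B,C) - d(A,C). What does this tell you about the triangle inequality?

d(A,B) = √(4² + 8² + 7²) = √129 ≈ 11.3578, d(B,C) = √(2² + 8² + 4²) = √84 ≈ 9.1652, d(A,C) = √(6² + 0² + 3²) = √45 ≈ 6.7082.
d(A,B) + d(B,C) - d(A,C) = 11.3578 + 9.1652 - 6.7082 = 20.523 - 6.7082 = 13.8148 (to 4 decimal places). This is ≥ 0, so the triangle inequality holds for these points.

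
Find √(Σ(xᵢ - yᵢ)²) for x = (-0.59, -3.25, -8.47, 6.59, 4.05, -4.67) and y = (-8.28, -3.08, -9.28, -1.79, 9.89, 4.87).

√(Σ(x_i - y_i)²) = √((-0.59 - (-8.28))² + (-3.25 - (-3.08))² + (-8.47 - (-9.28))² + (6.59 - (-1.79))² + (4.05 - 9.89)² + (-4.67 - 4.87)²)
= √(7.69² + (-0.17)² + 0.81² + 8.38² + (-5.84)² + (-9.54)²) = √(59.1361 + 0.0289 + 0.6561 + 70.2244 + 34.1056 + 91.0116) = √255.1627 ≈ 15.9738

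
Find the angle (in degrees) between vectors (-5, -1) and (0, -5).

With u = (-5, -1), v = (0, -5):
u·v = (-5)·0 + (-1)·(-5) = 0 + 5 = 5.
|u| = √((-5)² + (-1)²) = √26, |v| = √(0² + (-5)²) = √25, so |u||v| = √(26·25) = √650.
cos θ = (u·v)/(|u||v|) = 5/√650 ≈ 0.196116
θ = arccos(0.196116) ≈ 78.69°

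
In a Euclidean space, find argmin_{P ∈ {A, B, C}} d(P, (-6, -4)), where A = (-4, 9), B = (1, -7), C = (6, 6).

Distances: d(A) ≈ 13.1529, d(B) ≈ 7.6158, d(C) ≈ 15.6205. Nearest: B = (1, -7) with distance 7.6158.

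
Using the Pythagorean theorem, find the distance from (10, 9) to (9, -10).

√(Σ(x_i - y_i)²) = √((10 - 9)² + (9 - (-10))²)
= √(1² + 19²) = √(1 + 361) = √362 ≈ 19.0263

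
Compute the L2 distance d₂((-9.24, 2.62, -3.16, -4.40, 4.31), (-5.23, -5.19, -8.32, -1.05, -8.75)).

√(Σ(x_i - y_i)²) = √((-9.24 - (-5.23))² + (2.62 - (-5.19))² + (-3.16 - (-8.32))² + (-4.4 - (-1.05))² + (4.31 - (-8.75))²)
= √((-4.01)² + 7.81² + 5.16² + (-3.35)² + 13.06²) = √(16.0801 + 60.9961 + 26.6256 + 11.2225 + 170.5636) = √285.4879 ≈ 16.8964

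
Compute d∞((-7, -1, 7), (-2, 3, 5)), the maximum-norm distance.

max(|x_i - y_i|) = max(|-7 - (-2)|, |-1 - 3|, |7 - 5|) = max(5, 4, 2) = 5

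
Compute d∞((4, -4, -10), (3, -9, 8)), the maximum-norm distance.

max(|x_i - y_i|) = max(|4 - 3|, |-4 - (-9)|, |-10 - 8|) = max(1, 5, 18) = 18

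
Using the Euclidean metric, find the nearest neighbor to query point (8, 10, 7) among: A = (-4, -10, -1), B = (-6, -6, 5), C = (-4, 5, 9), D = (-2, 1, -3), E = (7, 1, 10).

Distances: d(A) ≈ 24.6577, d(B) ≈ 21.3542, d(C) ≈ 13.1529, d(D) ≈ 16.7631, d(E) ≈ 9.5394. Nearest: E = (7, 1, 10) with distance 9.5394.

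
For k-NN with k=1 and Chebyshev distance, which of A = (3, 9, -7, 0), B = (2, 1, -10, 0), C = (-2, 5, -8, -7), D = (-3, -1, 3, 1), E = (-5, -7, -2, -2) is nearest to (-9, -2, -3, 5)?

Distances: d(A) = 12, d(B) = 11, d(C) = 12, d(D) = 6, d(E) = 7. Nearest: D = (-3, -1, 3, 1) with distance 6.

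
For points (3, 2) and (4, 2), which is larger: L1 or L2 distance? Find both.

L1 = |3 - 4| + |2 - 2| = 1 + 0 = 1
L2 = √(1² + 0²) = √1 = 1
L1 ≥ L2 always (equality iff movement is along one axis); L1 = L2 here (movement is along a single axis).
Ratio L1/L2 = 1/1 = 1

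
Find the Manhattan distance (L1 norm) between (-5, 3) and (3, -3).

Σ|x_i - y_i| = |-5 - 3| + |3 - (-3)| = 8 + 6 = 14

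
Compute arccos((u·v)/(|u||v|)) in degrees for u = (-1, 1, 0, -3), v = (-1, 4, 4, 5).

With u = (-1, 1, 0, -3), v = (-1, 4, 4, 5):
u·v = (-1)·(-1) + 1·4 + 0·4 + (-3)·5 = 1 + 4 + 0 + (-15) = -10.
|u| = √((-1)² + 1² + 0² + (-3)²) = √11, |v| = √((-1)² + 4² + 4² + 5²) = √58, so |u||v| = √(11·58) = √638.
cos θ = (u·v)/(|u||v|) = -10/√638 ≈ -0.395904
θ = arccos(-0.395904) ≈ 113.32°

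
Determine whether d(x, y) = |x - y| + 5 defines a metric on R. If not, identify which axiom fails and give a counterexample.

No. d fails identity of indiscernibles (specifically d(x,x) = 0): d(2, 2) = |2 - 2| + 5 = 0 + 5 = 5 ≠ 0.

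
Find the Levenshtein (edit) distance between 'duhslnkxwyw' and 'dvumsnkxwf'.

Let D[i][j] be the edit distance between the first i characters of 'duhslnkxwyw' and the first j characters of 'dvumsnkxwf', with D[i][0] = i, D[0][j] = j, and D[i][j] = D[i-1][j-1] if the characters match, else 1 + min(D[i-1][j], D[i][j-1], D[i-1][j-1]). Filling the table (rows: prefixes of 'duhslnkxwyw', columns: prefixes of 'dvumsnkxwf'):
     ε  d  v  u  m  s  n  k  x  w  f
  ε  0  1  2  3  4  5  6  7  8  9 10
  d  1  0  1  2  3  4  5  6  7  8  9
  u  2  1  1  1  2  3  4  5  6  7  8
  h  3  2  2  2  2  3  4  5  6  7  8
  s  4  3  3  3  3  2  3  4  5  6  7
  l  5  4  4  4  4  3  3  4  5  6  7
  n  6  5  5  5  5  4  3  4  5  6  7
  k  7  6  6  6  6  5  4  3  4  5  6
  x  8  7  7  7  7  6  5  4  3  4  5
  w  9  8  8  8  8  7  6  5  4  3  4
  y 10  9  9  9  9  8  7  6  5  4  4
  w 11 10 10 10 10  9  8  7  6  5  5
The bottom-right entry gives D[11][10] = 5, so no sequence of fewer than 5 edits works. Backtracking through the table gives one optimal edit sequence (5 edits):
  duhslnkxwyw → dvuhslnkxwyw (ins v @2)
  dvuhslnkxwyw → dvumslnkxwyw (sub h→m @4)
  dvumslnkxwyw → dvumsnkxwyw (del l @6)
  dvumsnkxwyw → dvumsnkxww (del y @10)
  dvumsnkxww → dvumsnkxwf (sub w→f @10)
Edit distance = 5.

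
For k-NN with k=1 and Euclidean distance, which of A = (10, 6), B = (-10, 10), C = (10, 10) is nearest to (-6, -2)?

Distances: d(A) ≈ 17.8885, d(B) ≈ 12.6491, d(C) = 20. Nearest: B = (-10, 10) with distance 12.6491.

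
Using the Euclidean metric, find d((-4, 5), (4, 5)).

√(Σ(x_i - y_i)²) = √((-4 - 4)² + (5 - 5)²)
= √((-8)² + 0²) = √(64 + 0) = √64 = 8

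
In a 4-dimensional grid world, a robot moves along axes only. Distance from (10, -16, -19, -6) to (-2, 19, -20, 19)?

Σ|x_i - y_i| = |10 - (-2)| + |-16 - 19| + |-19 - (-20)| + |-6 - 19| = 12 + 35 + 1 + 25 = 73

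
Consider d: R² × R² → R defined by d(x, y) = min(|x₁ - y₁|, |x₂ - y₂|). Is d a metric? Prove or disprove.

No. d fails identity of indiscernibles: take x = (-4, 0) and y = (-4, 1). Then d(x,y) = min(|-4 - (-4)|, |0 - 1|) = min(0, 1) = 0, yet x ≠ y.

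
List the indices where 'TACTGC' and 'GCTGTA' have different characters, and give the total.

Differing positions: 1, 2, 3, 4, 5, 6. Hamming distance = 6.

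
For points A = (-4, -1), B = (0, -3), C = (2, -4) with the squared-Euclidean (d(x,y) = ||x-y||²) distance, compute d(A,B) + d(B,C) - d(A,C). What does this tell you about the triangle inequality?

d(A,B) = 4² + 2² = 20, d(B,C) = 2² + 1² = 5, d(A,C) = 6² + 3² = 45.
d(A,B) + d(B,C) - d(A,C) = 20 + 5 - 45 = 25 - 45 = -20. This is < 0, so the triangle inequality FAILS for these points (squared-Euclidean is not a metric).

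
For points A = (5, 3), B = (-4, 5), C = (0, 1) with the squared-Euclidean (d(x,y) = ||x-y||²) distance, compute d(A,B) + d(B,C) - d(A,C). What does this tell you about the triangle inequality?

d(A,B) = 9² + 2² = 85, d(B,C) = 4² + 4² = 32, d(A,C) = 5² + 2² = 29.
d(A,B) + d(B,C) - d(A,C) = 85 + 32 - 29 = 117 - 29 = 88. This is ≥ 0, so the triangle inequality holds for these points.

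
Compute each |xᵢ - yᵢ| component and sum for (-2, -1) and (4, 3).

Σ|x_i - y_i| = |-2 - 4| + |-1 - 3| = 6 + 4 = 10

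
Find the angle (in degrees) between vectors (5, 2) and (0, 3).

With u = (5, 2), v = (0, 3):
u·v = 5·0 + 2·3 = 0 + 6 = 6.
|u| = √(5² + 2²) = √29, |v| = √(0² + 3²) = √9, so |u||v| = √(29·9) = √261.
cos θ = (u·v)/(|u||v|) = 6/√261 ≈ 0.371391
θ = arccos(0.371391) ≈ 68.2°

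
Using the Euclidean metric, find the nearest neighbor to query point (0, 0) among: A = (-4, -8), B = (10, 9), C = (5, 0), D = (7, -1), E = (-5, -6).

Distances: d(A) ≈ 8.9443, d(B) ≈ 13.4536, d(C) = 5, d(D) ≈ 7.0711, d(E) ≈ 7.8102. Nearest: C = (5, 0) with distance 5.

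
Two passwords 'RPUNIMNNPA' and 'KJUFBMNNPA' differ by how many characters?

Differing positions: 1, 2, 4, 5. Hamming distance = 4.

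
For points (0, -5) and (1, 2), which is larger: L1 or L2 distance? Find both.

L1 = |0 - 1| + |-5 - 2| = 1 + 7 = 8
L2 = √(1² + 7²) = √50 ≈ 7.0711
L1 ≥ L2 always (equality iff movement is along one axis); L1 > L2 here.
Ratio L1/L2 = 8/√50 ≈ 1.1314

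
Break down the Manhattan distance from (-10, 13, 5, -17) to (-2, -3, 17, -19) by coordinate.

Σ|x_i - y_i| = |-10 - (-2)| + |13 - (-3)| + |5 - 17| + |-17 - (-19)| = 8 + 16 + 12 + 2 = 38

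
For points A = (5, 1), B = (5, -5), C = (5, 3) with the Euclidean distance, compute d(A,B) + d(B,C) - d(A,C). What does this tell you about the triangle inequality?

d(A,B) = √(0² + 6²) = √36 = 6, d(B,C) = √(0² + 8²) = √64 = 8, d(A,C) = √(0² + 2²) = √4 = 2.
d(A,B) + d(B,C) - d(A,C) = 6 + 8 - 2 = 14 - 2 = 12. This is ≥ 0, so the triangle inequality holds for these points.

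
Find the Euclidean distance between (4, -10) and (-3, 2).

√(Σ(x_i - y_i)²) = √((4 - (-3))² + (-10 - 2)²)
= √(7² + (-12)²) = √(49 + 144) = √193 ≈ 13.8924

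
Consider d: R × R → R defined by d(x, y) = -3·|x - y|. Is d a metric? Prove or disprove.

No. With c = -3 < 0, d fails non-negativity: d(4, 12) = -3·|4 - 12| = -3·8 = -24 < 0.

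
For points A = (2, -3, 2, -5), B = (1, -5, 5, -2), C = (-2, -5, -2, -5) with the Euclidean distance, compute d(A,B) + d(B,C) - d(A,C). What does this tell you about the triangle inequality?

d(A,B) = √(1² + 2² + 3² + 3²) = √23 ≈ 4.7958, d(B,C) = √(3² + 0² + 7² + 3²) = √67 ≈ 8.1854, d(A,C) = √(4² + 2² + 4² + 0²) = √36 = 6.
d(A,B) + d(B,C) - d(A,C) = 4.7958 + 8.1854 - 6 = 12.9812 - 6 = 6.9812 (to 4 decimal places). This is ≥ 0, so the triangle inequality holds for these points.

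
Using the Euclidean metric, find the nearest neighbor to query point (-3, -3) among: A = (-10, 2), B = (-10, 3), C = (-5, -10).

Distances: d(A) ≈ 8.6023, d(B) ≈ 9.2195, d(C) ≈ 7.2801. Nearest: C = (-5, -10) with distance 7.2801.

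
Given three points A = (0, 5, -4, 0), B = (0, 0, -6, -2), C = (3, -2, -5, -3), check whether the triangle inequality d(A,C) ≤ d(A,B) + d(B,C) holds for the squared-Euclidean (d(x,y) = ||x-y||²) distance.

d(A,B) = 0² + 5² + 2² + 2² = 33, d(B,C) = 3² + 2² + 1² + 1² = 15, d(A,C) = 3² + 7² + 1² + 3² = 68.
d(A,C) = 68 > 33 + 15 = 48. Triangle inequality is VIOLATED. (Squared-Euclidean is not a metric — this is a counterexample.)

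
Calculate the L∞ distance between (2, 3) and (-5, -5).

max(|x_i - y_i|) = max(|2 - (-5)|, |3 - (-5)|) = max(7, 8) = 8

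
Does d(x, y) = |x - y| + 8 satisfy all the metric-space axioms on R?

No. d fails identity of indiscernibles (specifically d(x,x) = 0): d(7, 7) = |7 - 7| + 8 = 0 + 8 = 8 ≠ 0.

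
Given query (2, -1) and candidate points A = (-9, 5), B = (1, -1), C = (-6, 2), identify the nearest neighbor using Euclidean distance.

Distances: d(A) ≈ 12.53, d(B) = 1, d(C) ≈ 8.544. Nearest: B = (1, -1) with distance 1.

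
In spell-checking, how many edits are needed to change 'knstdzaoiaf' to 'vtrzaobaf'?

Let D[i][j] be the edit distance between the first i characters of 'knstdzaoiaf' and the first j characters of 'vtrzaobaf', with D[i][0] = i, D[0][j] = j, and D[i][j] = D[i-1][j-1] if the characters match, else 1 + min(D[i-1][j], D[i][j-1], D[i-1][j-1]). Filling the table (rows: prefixes of 'knstdzaoiaf', columns: prefixes of 'vtrzaobaf'):
     ε  v  t  r  z  a  o  b  a  f
  ε  0  1  2  3  4  5  6  7  8  9
  k  1  1  2  3  4  5  6  7  8  9
  n  2  2  2  3  4  5  6  7  8  9
  s  3  3  3  3  4  5  6  7  8  9
  t  4  4  3  4  4  5  6  7  8  9
  d  5  5  4  4  5  5  6  7  8  9
  z  6  6  5  5  4  5  6  7  8  9
  a  7  7  6  6  5  4  5  6  7  8
  o  8  8  7  7  6  5  4  5  6  7
  i  9  9  8  8  7  6  5  5  6  7
  a 10 10  9  9  8  7  6  6  5  6
  f 11 11 10 10  9  8  7  7  6  5
The bottom-right entry gives D[11][9] = 5, so no sequence of fewer than 5 edits works. Backtracking through the table gives one optimal edit sequence (5 edits):
  knstdzaoiaf → nstdzaoiaf (del k @1)
  nstdzaoiaf → stdzaoiaf (del n @1)
  stdzaoiaf → vtdzaoiaf (sub s→v @1)
  vtdzaoiaf → vtrzaoiaf (sub d→r @3)
  vtrzaoiaf → vtrzaobaf (sub i→b @7)
Edit distance = 5.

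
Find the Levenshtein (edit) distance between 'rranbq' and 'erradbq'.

Let D[i][j] be the edit distance between the first i characters of 'rranbq' and the first j characters of 'erradbq', with D[i][0] = i, D[0][j] = j, and D[i][j] = D[i-1][j-1] if the characters match, else 1 + min(D[i-1][j], D[i][j-1], D[i-1][j-1]). Filling the table (rows: prefixes of 'rranbq', columns: prefixes of 'erradbq'):
     ε  e  r  r  a  d  b  q
  ε  0  1  2  3  4  5  6  7
  r  1  1  1  2  3  4  5  6
  r  2  2  1  1  2  3  4  5
  a  3  3  2  2  1  2  3  4
  n  4  4  3  3  2  2  3  4
  b  5  5  4  4  3  3  2  3
  q  6  6  5  5  4  4  3  2
The bottom-right entry gives D[6][7] = 2, so no sequence of fewer than 2 edits works. Backtracking through the table gives one optimal edit sequence (2 edits):
  rranbq → erranbq (ins e @1)
  erranbq → erradbq (sub n→d @5)
Edit distance = 2.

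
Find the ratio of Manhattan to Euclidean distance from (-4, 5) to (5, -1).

L1 = |-4 - 5| + |5 - (-1)| = 9 + 6 = 15
L2 = √(9² + 6²) = √117 ≈ 10.8167
L1 ≥ L2 always (equality iff movement is along one axis); L1 > L2 here.
Ratio L1/L2 = 15/√117 ≈ 1.3868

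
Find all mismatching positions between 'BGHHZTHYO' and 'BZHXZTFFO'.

Differing positions: 2, 4, 7, 8. Hamming distance = 4.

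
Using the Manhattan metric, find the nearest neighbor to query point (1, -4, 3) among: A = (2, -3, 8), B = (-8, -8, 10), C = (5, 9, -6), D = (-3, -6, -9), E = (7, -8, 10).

Distances: d(A) = 7, d(B) = 20, d(C) = 26, d(D) = 18, d(E) = 17. Nearest: A = (2, -3, 8) with distance 7.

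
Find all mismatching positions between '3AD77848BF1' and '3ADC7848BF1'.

Differing positions: 4. Hamming distance = 1.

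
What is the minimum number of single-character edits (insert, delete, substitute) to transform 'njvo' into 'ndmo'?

Let D[i][j] be the edit distance between the first i characters of 'njvo' and the first j characters of 'ndmo', with D[i][0] = i, D[0][j] = j, and D[i][j] = D[i-1][j-1] if the characters match, else 1 + min(D[i-1][j], D[i][j-1], D[i-1][j-1]). Filling the table (rows: prefixes of 'njvo', columns: prefixes of 'ndmo'):
     ε  n  d  m  o
  ε  0  1  2  3  4
  n  1  0  1  2  3
  j  2  1  1  2  3
  v  3  2  2  2  3
  o  4  3  3  3  2
The bottom-right entry gives D[4][4] = 2, so no sequence of fewer than 2 edits works. Backtracking through the table gives one optimal edit sequence (2 edits):
  njvo → ndvo (sub j→d @2)
  ndvo → ndmo (sub v→m @3)
Edit distance = 2.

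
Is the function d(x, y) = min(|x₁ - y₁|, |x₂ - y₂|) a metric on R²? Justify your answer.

No. d fails identity of indiscernibles: take x = (-1, 0) and y = (-1, 7). Then d(x,y) = min(|-1 - (-1)|, |0 - 7|) = min(0, 7) = 0, yet x ≠ y.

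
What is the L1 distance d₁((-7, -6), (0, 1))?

Σ|x_i - y_i| = |-7 - 0| + |-6 - 1| = 7 + 7 = 14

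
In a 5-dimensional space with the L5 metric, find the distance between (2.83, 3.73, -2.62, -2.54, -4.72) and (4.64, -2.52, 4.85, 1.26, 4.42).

(Σ|x_i - y_i|^5)^(1/5) = (|2.83 - 4.64|^5 + |3.73 - (-2.52)|^5 + |-2.62 - 4.85|^5 + |-2.54 - 1.26|^5 + |-4.72 - 4.42|^5)^(1/5)
= (1.81^5 + 6.25^5 + 7.47^5 + 3.8^5 + 9.14^5)^(1/5) ≈ (19.4264 + 9536.7432 + 23259.6411 + 792.3517 + 63786.824)^(1/5) = (97394.9864)^(1/5) ≈ 9.9473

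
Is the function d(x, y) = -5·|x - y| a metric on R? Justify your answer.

No. With c = -5 < 0, d fails non-negativity: d(3, 4) = -5·|3 - 4| = -5·1 = -5 < 0.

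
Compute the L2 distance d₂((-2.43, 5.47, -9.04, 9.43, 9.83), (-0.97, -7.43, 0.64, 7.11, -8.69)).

√(Σ(x_i - y_i)²) = √((-2.43 - (-0.97))² + (5.47 - (-7.43))² + (-9.04 - 0.64)² + (9.43 - 7.11)² + (9.83 - (-8.69))²)
= √((-1.46)² + 12.9² + (-9.68)² + 2.32² + 18.52²) = √(2.1316 + 166.41 + 93.7024 + 5.3824 + 342.9904) = √610.6168 ≈ 24.7107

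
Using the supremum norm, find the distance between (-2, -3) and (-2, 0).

max(|x_i - y_i|) = max(|-2 - (-2)|, |-3 - 0|) = max(0, 3) = 3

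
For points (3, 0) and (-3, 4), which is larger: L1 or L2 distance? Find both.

L1 = |3 - (-3)| + |0 - 4| = 6 + 4 = 10
L2 = √(6² + 4²) = √52 ≈ 7.2111
L1 ≥ L2 always (equality iff movement is along one axis); L1 > L2 here.
Ratio L1/L2 = 10/√52 ≈ 1.3868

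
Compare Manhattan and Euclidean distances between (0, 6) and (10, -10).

L1 = |0 - 10| + |6 - (-10)| = 10 + 16 = 26
L2 = √(10² + 16²) = √356 ≈ 18.868
L1 ≥ L2 always (equality iff movement is along one axis); L1 > L2 here.
Ratio L1/L2 = 26/√356 ≈ 1.378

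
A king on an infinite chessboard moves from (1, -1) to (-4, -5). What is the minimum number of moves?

max(|x_i - y_i|) = max(|1 - (-4)|, |-1 - (-5)|) = max(5, 4) = 5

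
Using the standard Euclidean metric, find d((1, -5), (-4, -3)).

√(Σ(x_i - y_i)²) = √((1 - (-4))² + (-5 - (-3))²)
= √(5² + (-2)²) = √(25 + 4) = √29 ≈ 5.3852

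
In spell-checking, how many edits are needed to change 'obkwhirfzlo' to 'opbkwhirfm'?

Let D[i][j] be the edit distance between the first i characters of 'obkwhirfzlo' and the first j characters of 'opbkwhirfm', with D[i][0] = i, D[0][j] = j, and D[i][j] = D[i-1][j-1] if the characters match, else 1 + min(D[i-1][j], D[i][j-1], D[i-1][j-1]). Filling the table (rows: prefixes of 'obkwhirfzlo', columns: prefixes of 'opbkwhirfm'):
     ε  o  p  b  k  w  h  i  r  f  m
  ε  0  1  2  3  4  5  6  7  8  9 10
  o  1  0  1  2  3  4  5  6  7  8  9
  b  2  1  1  1  2  3  4  5  6  7  8
  k  3  2  2  2  1  2  3  4  5  6  7
  w  4  3  3  3  2  1  2  3  4  5  6
  h  5  4  4  4  3  2  1  2  3  4  5
  i  6  5  5  5  4  3  2  1  2  3  4
  r  7  6  6  6  5  4  3  2  1  2  3
  f  8  7  7  7  6  5  4  3  2  1  2
  z  9  8  8  8  7  6  5  4  3  2  2
  l 10  9  9  9  8  7  6  5  4  3  3
  o 11 10 10 10  9  8  7  6  5  4  4
The bottom-right entry gives D[11][10] = 4, so no sequence of fewer than 4 edits works. Backtracking through the table gives one optimal edit sequence (4 edits):
  obkwhirfzlo → opbkwhirfzlo (ins p @2)
  opbkwhirfzlo → opbkwhirflo (del z @10)
  opbkwhirflo → opbkwhirfo (del l @10)
  opbkwhirfo → opbkwhirfm (sub o→m @10)
Edit distance = 4.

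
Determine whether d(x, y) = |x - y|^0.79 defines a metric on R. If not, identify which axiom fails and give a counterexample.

Yes. With 0 < p = 0.79 ≤ 1, d(x,y) = |x-y|^0.79 is a metric on R. Non-negativity and symmetry are immediate; |x-y|^0.79 = 0 ⟺ |x-y| = 0 ⟺ x = y. For the triangle inequality, the function t ↦ t^0.79 is subadditive on [0,∞) when p ≤ 1, so |x-z|^0.79 ≤ (|x-y| + |y-z|)^0.79 ≤ |x-y|^0.79 + |y-z|^0.79.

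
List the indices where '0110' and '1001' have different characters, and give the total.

Differing positions: 1, 2, 3, 4. Hamming distance = 4.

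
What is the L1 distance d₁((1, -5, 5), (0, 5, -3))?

Σ|x_i - y_i| = |1 - 0| + |-5 - 5| + |5 - (-3)| = 1 + 10 + 8 = 19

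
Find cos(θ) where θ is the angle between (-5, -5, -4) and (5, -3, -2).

With u = (-5, -5, -4), v = (5, -3, -2):
u·v = (-5)·5 + (-5)·(-3) + (-4)·(-2) = (-25) + 15 + 8 = -2.
|u| = √((-5)² + (-5)² + (-4)²) = √66, |v| = √(5² + (-3)² + (-2)²) = √38, so |u||v| = √(66·38) = √2508.
cos θ = (u·v)/(|u||v|) = -2/√2508 ≈ -0.0399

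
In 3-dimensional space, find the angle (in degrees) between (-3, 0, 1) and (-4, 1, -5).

With u = (-3, 0, 1), v = (-4, 1, -5):
u·v = (-3)·(-4) + 0·1 + 1·(-5) = 12 + 0 + (-5) = 7.
|u| = √((-3)² + 0² + 1²) = √10, |v| = √((-4)² + 1² + (-5)²) = √42, so |u||v| = √(10·42) = √420.
cos θ = (u·v)/(|u||v|) = 7/√420 ≈ 0.341565
θ = arccos(0.341565) ≈ 70.03°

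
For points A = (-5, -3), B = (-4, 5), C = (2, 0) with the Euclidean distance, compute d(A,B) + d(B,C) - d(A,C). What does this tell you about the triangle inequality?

d(A,B) = √(1² + 8²) = √65 ≈ 8.0623, d(B,C) = √(6² + 5²) = √61 ≈ 7.8102, d(A,C) = √(7² + 3²) = √58 ≈ 7.6158.
d(A,B) + d(B,C) - d(A,C) = 8.0623 + 7.8102 - 7.6158 = 15.8725 - 7.6158 = 8.2567 (to 4 decimal places). This is ≥ 0, so the triangle inequality holds for these points.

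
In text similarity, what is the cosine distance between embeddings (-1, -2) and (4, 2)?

With u = (-1, -2), v = (4, 2):
u·v = (-1)·4 + (-2)·2 = (-4) + (-4) = -8.
|u| = √((-1)² + (-2)²) = √5, |v| = √(4² + 2²) = √20, so |u||v| = √(5·20) = √100 = 10.
cos θ = (u·v)/(|u||v|) = -8/10 = -0.8
Cosine distance = 1 - cos θ = 1 - (-0.8) = 1.8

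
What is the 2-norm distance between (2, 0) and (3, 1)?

(Σ|x_i - y_i|^2)^(1/2) = (|2 - 3|^2 + |0 - 1|^2)^(1/2)
= (1^2 + 1^2)^(1/2) = (1 + 1)^(1/2) = (2)^(1/2) ≈ 1.4142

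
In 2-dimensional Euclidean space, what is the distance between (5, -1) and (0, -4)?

√(Σ(x_i - y_i)²) = √((5 - 0)² + (-1 - (-4))²)
= √(5² + 3²) = √(25 + 9) = √34 ≈ 5.831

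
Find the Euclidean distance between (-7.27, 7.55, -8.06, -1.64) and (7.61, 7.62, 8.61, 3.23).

√(Σ(x_i - y_i)²) = √((-7.27 - 7.61)² + (7.55 - 7.62)² + (-8.06 - 8.61)² + (-1.64 - 3.23)²)
= √((-14.88)² + (-0.07)² + (-16.67)² + (-4.87)²) = √(221.4144 + 0.0049 + 277.8889 + 23.7169) = √523.0251 ≈ 22.8697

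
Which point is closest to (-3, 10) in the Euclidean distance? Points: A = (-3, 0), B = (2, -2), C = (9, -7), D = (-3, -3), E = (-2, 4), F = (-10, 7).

Distances: d(A) = 10, d(B) = 13, d(C) ≈ 20.8087, d(D) = 13, d(E) ≈ 6.0828, d(F) ≈ 7.6158. Nearest: E = (-2, 4) with distance 6.0828.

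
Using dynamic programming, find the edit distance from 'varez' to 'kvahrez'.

Let D[i][j] be the edit distance between the first i characters of 'varez' and the first j characters of 'kvahrez', with D[i][0] = i, D[0][j] = j, and D[i][j] = D[i-1][j-1] if the characters match, else 1 + min(D[i-1][j], D[i][j-1], D[i-1][j-1]). Filling the table (rows: prefixes of 'varez', columns: prefixes of 'kvahrez'):
     ε  k  v  a  h  r  e  z
  ε  0  1  2  3  4  5  6  7
  v  1  1  1  2  3  4  5  6
  a  2  2  2  1  2  3  4  5
  r  3  3  3  2  2  2  3  4
  e  4  4  4  3  3  3  2  3
  z  5  5  5  4  4  4  3  2
The bottom-right entry gives D[5][7] = 2, so no sequence of fewer than 2 edits works. Backtracking through the table gives one optimal edit sequence (2 edits):
  varez → kvarez (ins k @1)
  kvarez → kvahrez (ins h @4)
Edit distance = 2.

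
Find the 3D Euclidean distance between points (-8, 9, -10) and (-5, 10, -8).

√(Σ(x_i - y_i)²) = √((-8 - (-5))² + (9 - 10)² + (-10 - (-8))²)
= √((-3)² + (-1)² + (-2)²) = √(9 + 1 + 4) = √14 ≈ 3.7417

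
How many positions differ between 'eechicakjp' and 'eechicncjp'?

Differing positions: 7, 8. Hamming distance = 2.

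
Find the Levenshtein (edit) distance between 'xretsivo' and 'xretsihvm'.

Let D[i][j] be the edit distance between the first i characters of 'xretsivo' and the first j characters of 'xretsihvm', with D[i][0] = i, D[0][j] = j, and D[i][j] = D[i-1][j-1] if the characters match, else 1 + min(D[i-1][j], D[i][j-1], D[i-1][j-1]). Filling the table (rows: prefixes of 'xretsivo', columns: prefixes of 'xretsihvm'):
     ε  x  r  e  t  s  i  h  v  m
  ε  0  1  2  3  4  5  6  7  8  9
  x  1  0  1  2  3  4  5  6  7  8
  r  2  1  0  1  2  3  4  5  6  7
  e  3  2  1  0  1  2  3  4  5  6
  t  4  3  2  1  0  1  2  3  4  5
  s  5  4  3  2  1  0  1  2  3  4
  i  6  5  4  3  2  1  0  1  2  3
  v  7  6  5  4  3  2  1  1  1  2
  o  8  7  6  5  4  3  2  2  2  2
The bottom-right entry gives D[8][9] = 2, so no sequence of fewer than 2 edits works. Backtracking through the table gives one optimal edit sequence (2 edits):
  xretsivo → xretsihvo (ins h @7)
  xretsihvo → xretsihvm (sub o→m @9)
Edit distance = 2.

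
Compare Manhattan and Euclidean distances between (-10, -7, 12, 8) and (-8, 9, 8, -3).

L1 = |-10 - (-8)| + |-7 - 9| + |12 - 8| + |8 - (-3)| = 2 + 16 + 4 + 11 = 33
L2 = √(2² + 16² + 4² + 11²) = √397 ≈ 19.9249
L1 ≥ L2 always (equality iff movement is along one axis); L1 > L2 here.
Ratio L1/L2 = 33/√397 ≈ 1.6562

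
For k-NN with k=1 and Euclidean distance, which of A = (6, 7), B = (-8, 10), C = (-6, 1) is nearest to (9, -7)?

Distances: d(A) ≈ 14.3178, d(B) ≈ 24.0416, d(C) = 17. Nearest: A = (6, 7) with distance 14.3178.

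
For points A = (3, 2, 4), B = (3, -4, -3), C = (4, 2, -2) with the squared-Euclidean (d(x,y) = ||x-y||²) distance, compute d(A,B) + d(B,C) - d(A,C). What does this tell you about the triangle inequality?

d(A,B) = 0² + 6² + 7² = 85, d(B,C) = 1² + 6² + 1² = 38, d(A,C) = 1² + 0² + 6² = 37.
d(A,B) + d(B,C) - d(A,C) = 85 + 38 - 37 = 123 - 37 = 86. This is ≥ 0, so the triangle inequality holds for these points.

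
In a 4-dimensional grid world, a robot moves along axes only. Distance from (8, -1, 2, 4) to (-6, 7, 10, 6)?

Σ|x_i - y_i| = |8 - (-6)| + |-1 - 7| + |2 - 10| + |4 - 6| = 14 + 8 + 8 + 2 = 32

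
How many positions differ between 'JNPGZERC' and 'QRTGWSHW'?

Differing positions: 1, 2, 3, 5, 6, 7, 8. Hamming distance = 7.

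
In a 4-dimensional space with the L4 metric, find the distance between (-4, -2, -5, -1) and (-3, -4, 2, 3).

(Σ|x_i - y_i|^4)^(1/4) = (|-4 - (-3)|^4 + |-2 - (-4)|^4 + |-5 - 2|^4 + |-1 - 3|^4)^(1/4)
= (1^4 + 2^4 + 7^4 + 4^4)^(1/4) = (1 + 16 + 2401 + 256)^(1/4) = (2674)^(1/4) ≈ 7.191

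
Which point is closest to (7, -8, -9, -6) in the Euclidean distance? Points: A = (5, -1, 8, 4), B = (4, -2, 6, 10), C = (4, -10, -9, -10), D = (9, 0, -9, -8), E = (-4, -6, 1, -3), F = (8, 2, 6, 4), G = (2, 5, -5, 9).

Distances: d(A) ≈ 21.0238, d(B) ≈ 22.9347, d(C) ≈ 5.3852, d(D) ≈ 8.4853, d(E) ≈ 15.2971, d(F) ≈ 20.6398, d(G) ≈ 20.8567. Nearest: C = (4, -10, -9, -10) with distance 5.3852.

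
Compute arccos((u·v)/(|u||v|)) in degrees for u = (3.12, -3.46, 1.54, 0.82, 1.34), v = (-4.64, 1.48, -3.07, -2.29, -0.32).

With u = (3.12, -3.46, 1.54, 0.82, 1.34), v = (-4.64, 1.48, -3.07, -2.29, -0.32):
u·v = 3.12·(-4.64) + (-3.46)·1.48 + 1.54·(-3.07) + 0.82·(-2.29) + 1.34·(-0.32) = (-14.4768) + (-5.1208) + (-4.7278) + (-1.8778) + (-0.4288) = -26.632.
|u| = √(3.12² + (-3.46)² + 1.54² + 0.82² + 1.34²) = √(9.7344 + 11.9716 + 2.3716 + 0.6724 + 1.7956) = √26.5456, |v| = √((-4.64)² + 1.48² + (-3.07)² + (-2.29)² + (-0.32)²) = √(21.5296 + 2.1904 + 9.4249 + 5.2441 + 0.1024) = √38.4914.
cos θ = (u·v)/(|u||v|) = -26.632/(√26.5456·√38.4914) ≈ -0.833155
θ = arccos(-0.833155) ≈ 146.42°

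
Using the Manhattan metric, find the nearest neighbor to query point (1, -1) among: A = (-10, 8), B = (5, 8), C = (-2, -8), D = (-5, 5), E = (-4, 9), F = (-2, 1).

Distances: d(A) = 20, d(B) = 13, d(C) = 10, d(D) = 12, d(E) = 15, d(F) = 5. Nearest: F = (-2, 1) with distance 5.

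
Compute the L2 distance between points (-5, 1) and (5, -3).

(Σ|x_i - y_i|^2)^(1/2) = (|-5 - 5|^2 + |1 - (-3)|^2)^(1/2)
= (10^2 + 4^2)^(1/2) = (100 + 16)^(1/2) = (116)^(1/2) ≈ 10.7703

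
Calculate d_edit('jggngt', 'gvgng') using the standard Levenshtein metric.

Let D[i][j] be the edit distance between the first i characters of 'jggngt' and the first j characters of 'gvgng', with D[i][0] = i, D[0][j] = j, and D[i][j] = D[i-1][j-1] if the characters match, else 1 + min(D[i-1][j], D[i][j-1], D[i-1][j-1]). Filling the table (rows: prefixes of 'jggngt', columns: prefixes of 'gvgng'):
     ε  g  v  g  n  g
  ε  0  1  2  3  4  5
  j  1  1  2  3  4  5
  g  2  1  2  2  3  4
  g  3  2  2  2  3  3
  n  4  3  3  3  2  3
  g  5  4  4  3  3  2
  t  6  5  5  4  4  3
The bottom-right entry gives D[6][5] = 3, so no sequence of fewer than 3 edits works. Backtracking through the table gives one optimal edit sequence (3 edits):
  jggngt → gggngt (sub j→g @1)
  gggngt → gvgngt (sub g→v @2)
  gvgngt → gvgng (del t @6)
Edit distance = 3.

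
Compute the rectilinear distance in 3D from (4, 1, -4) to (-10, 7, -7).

Σ|x_i - y_i| = |4 - (-10)| + |1 - 7| + |-4 - (-7)| = 14 + 6 + 3 = 23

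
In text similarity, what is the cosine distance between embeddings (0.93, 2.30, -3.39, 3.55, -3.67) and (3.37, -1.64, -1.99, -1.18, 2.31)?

With u = (0.93, 2.30, -3.39, 3.55, -3.67), v = (3.37, -1.64, -1.99, -1.18, 2.31):
u·v = 0.93·3.37 + 2.3·(-1.64) + (-3.39)·(-1.99) + 3.55·(-1.18) + (-3.67)·2.31 = 3.1341 + (-3.772) + 6.7461 + (-4.189) + (-8.4777) = -6.5585.
|u| = √(0.93² + 2.3² + (-3.39)² + 3.55² + (-3.67)²) = √(0.8649 + 5.29 + 11.4921 + 12.6025 + 13.4689) = √43.7184, |v| = √(3.37² + (-1.64)² + (-1.99)² + (-1.18)² + 2.31²) = √(11.3569 + 2.6896 + 3.9601 + 1.3924 + 5.3361) = √24.7351.
cos θ = (u·v)/(|u||v|) = -6.5585/(√43.7184·√24.7351) ≈ -0.1994
Cosine distance = 1 - cos θ ≈ 1 - (-0.1994) = 1.1994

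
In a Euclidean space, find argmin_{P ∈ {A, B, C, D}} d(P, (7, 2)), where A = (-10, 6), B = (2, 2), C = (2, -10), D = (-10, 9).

Distances: d(A) ≈ 17.4642, d(B) = 5, d(C) = 13, d(D) ≈ 18.3848. Nearest: B = (2, 2) with distance 5.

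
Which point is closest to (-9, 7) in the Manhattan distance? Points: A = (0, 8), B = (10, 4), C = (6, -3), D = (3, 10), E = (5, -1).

Distances: d(A) = 10, d(B) = 22, d(C) = 25, d(D) = 15, d(E) = 22. Nearest: A = (0, 8) with distance 10.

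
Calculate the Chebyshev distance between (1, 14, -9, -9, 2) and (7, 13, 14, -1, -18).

max(|x_i - y_i|) = max(|1 - 7|, |14 - 13|, |-9 - 14|, |-9 - (-1)|, |2 - (-18)|) = max(6, 1, 23, 8, 20) = 23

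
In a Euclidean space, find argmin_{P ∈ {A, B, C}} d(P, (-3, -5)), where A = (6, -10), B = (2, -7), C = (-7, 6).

Distances: d(A) ≈ 10.2956, d(B) ≈ 5.3852, d(C) ≈ 11.7047. Nearest: B = (2, -7) with distance 5.3852.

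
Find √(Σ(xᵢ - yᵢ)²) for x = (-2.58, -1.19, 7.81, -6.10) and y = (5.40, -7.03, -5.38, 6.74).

√(Σ(x_i - y_i)²) = √((-2.58 - 5.4)² + (-1.19 - (-7.03))² + (7.81 - (-5.38))² + (-6.1 - 6.74)²)
= √((-7.98)² + 5.84² + 13.19² + (-12.84)²) = √(63.6804 + 34.1056 + 173.9761 + 164.8656) = √436.6277 ≈ 20.8956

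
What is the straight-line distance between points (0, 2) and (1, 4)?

√(Σ(x_i - y_i)²) = √((0 - 1)² + (2 - 4)²)
= √((-1)² + (-2)²) = √(1 + 4) = √5 ≈ 2.2361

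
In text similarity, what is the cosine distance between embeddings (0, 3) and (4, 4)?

With u = (0, 3), v = (4, 4):
u·v = 0·4 + 3·4 = 0 + 12 = 12.
|u| = √(0² + 3²) = √9, |v| = √(4² + 4²) = √32, so |u||v| = √(9·32) = √288.
cos θ = (u·v)/(|u||v|) = 12/√288 ≈ 0.7071
Cosine distance = 1 - cos θ ≈ 1 - 0.7071 = 0.2929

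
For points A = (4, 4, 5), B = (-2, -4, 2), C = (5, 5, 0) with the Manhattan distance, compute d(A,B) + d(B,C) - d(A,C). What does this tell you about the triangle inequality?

d(A,B) = 6 + 8 + 3 = 17, d(B,C) = 7 + 9 + 2 = 18, d(A,C) = 1 + 1 + 5 = 7.
d(A,B) + d(B,C) - d(A,C) = 17 + 18 - 7 = 35 - 7 = 28. This is ≥ 0, so the triangle inequality holds for these points.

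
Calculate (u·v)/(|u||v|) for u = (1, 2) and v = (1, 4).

With u = (1, 2), v = (1, 4):
u·v = 1·1 + 2·4 = 1 + 8 = 9.
|u| = √(1² + 2²) = √5, |v| = √(1² + 4²) = √17, so |u||v| = √(5·17) = √85.
cos θ = (u·v)/(|u||v|) = 9/√85 ≈ 0.9762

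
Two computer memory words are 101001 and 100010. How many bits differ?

Differing positions: 3, 5, 6. Hamming distance = 3.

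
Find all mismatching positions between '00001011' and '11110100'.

Differing positions: 1, 2, 3, 4, 5, 6, 7, 8. Hamming distance = 8.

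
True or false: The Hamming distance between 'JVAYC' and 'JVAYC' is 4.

Differing positions: none. Hamming distance = 0, so the claim that d_H = 4 is false.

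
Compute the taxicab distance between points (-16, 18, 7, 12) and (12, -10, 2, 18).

Σ|x_i - y_i| = |-16 - 12| + |18 - (-10)| + |7 - 2| + |12 - 18| = 28 + 28 + 5 + 6 = 67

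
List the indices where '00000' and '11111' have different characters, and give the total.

Differing positions: 1, 2, 3, 4, 5. Hamming distance = 5.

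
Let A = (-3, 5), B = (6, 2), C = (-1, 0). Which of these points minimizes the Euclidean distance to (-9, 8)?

Distances: d(A) ≈ 6.7082, d(B) ≈ 16.1555, d(C) ≈ 11.3137. Nearest: A = (-3, 5) with distance 6.7082.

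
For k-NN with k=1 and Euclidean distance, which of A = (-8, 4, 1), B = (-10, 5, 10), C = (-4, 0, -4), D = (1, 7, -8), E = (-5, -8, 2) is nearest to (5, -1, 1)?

Distances: d(A) ≈ 13.9284, d(B) ≈ 18.4932, d(C) ≈ 10.3441, d(D) ≈ 12.6886, d(E) ≈ 12.2474. Nearest: C = (-4, 0, -4) with distance 10.3441.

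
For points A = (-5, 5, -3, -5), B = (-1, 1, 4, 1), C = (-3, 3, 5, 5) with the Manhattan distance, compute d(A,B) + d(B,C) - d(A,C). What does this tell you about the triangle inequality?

d(A,B) = 4 + 4 + 7 + 6 = 21, d(B,C) = 2 + 2 + 1 + 4 = 9, d(A,C) = 2 + 2 + 8 + 10 = 22.
d(A,B) + d(B,C) - d(A,C) = 21 + 9 - 22 = 30 - 22 = 8. This is ≥ 0, so the triangle inequality holds for these points.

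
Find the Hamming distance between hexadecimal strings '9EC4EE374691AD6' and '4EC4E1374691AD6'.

Differing positions: 1, 6. Hamming distance = 2.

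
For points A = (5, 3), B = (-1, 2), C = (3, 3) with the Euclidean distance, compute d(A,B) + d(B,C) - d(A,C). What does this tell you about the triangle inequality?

d(A,B) = √(6² + 1²) = √37 ≈ 6.0828, d(B,C) = √(4² + 1²) = √17 ≈ 4.1231, d(A,C) = √(2² + 0²) = √4 = 2.
d(A,B) + d(B,C) - d(A,C) = 6.0828 + 4.1231 - 2 = 10.2059 - 2 = 8.2059 (to 4 decimal places). This is ≥ 0, so the triangle inequality holds for these points.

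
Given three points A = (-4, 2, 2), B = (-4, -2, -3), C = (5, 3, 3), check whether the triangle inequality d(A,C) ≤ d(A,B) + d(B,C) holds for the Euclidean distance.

d(A,B) = √(0² + 4² + 5²) = √41 ≈ 6.4031, d(B,C) = √(9² + 5² + 6²) = √142 ≈ 11.9164, d(A,C) = √(9² + 1² + 1²) = √83 ≈ 9.1104.
d(A,C) ≈ 9.1104 ≤ 6.4031 + 11.9164 = 18.3195. Triangle inequality is satisfied.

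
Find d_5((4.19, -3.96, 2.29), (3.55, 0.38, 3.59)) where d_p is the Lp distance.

(Σ|x_i - y_i|^5)^(1/5) = (|4.19 - 3.55|^5 + |-3.96 - 0.38|^5 + |2.29 - 3.59|^5)^(1/5)
= (0.64^5 + 4.34^5 + 1.3^5)^(1/5) ≈ (0.1074 + 1539.7445 + 3.7129)^(1/5) = (1543.5648)^(1/5) ≈ 4.3422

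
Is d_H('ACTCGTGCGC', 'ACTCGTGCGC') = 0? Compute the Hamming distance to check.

Differing positions: none. Hamming distance = 0, so the claim is true.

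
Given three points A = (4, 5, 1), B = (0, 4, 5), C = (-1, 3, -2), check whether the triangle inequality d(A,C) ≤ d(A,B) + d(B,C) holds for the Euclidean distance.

d(A,B) = √(4² + 1² + 4²) = √33 ≈ 5.7446, d(B,C) = √(1² + 1² + 7²) = √51 ≈ 7.1414, d(A,C) = √(5² + 2² + 3²) = √38 ≈ 6.1644.
d(A,C) ≈ 6.1644 ≤ 5.7446 + 7.1414 = 12.886. Triangle inequality is satisfied.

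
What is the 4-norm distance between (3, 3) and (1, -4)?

(Σ|x_i - y_i|^4)^(1/4) = (|3 - 1|^4 + |3 - (-4)|^4)^(1/4)
= (2^4 + 7^4)^(1/4) = (16 + 2401)^(1/4) = (2417)^(1/4) ≈ 7.0116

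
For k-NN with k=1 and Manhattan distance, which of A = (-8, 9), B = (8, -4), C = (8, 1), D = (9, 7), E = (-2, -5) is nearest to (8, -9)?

Distances: d(A) = 34, d(B) = 5, d(C) = 10, d(D) = 17, d(E) = 14. Nearest: B = (8, -4) with distance 5.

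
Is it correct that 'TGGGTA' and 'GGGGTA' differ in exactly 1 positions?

Differing positions: 1. Hamming distance = 1, so the claim is true.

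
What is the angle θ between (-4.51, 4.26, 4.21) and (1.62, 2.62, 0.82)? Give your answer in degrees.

With u = (-4.51, 4.26, 4.21), v = (1.62, 2.62, 0.82):
u·v = (-4.51)·1.62 + 4.26·2.62 + 4.21·0.82 = (-7.3062) + 11.1612 + 3.4522 = 7.3072.
|u| = √((-4.51)² + 4.26² + 4.21²) = √(20.3401 + 18.1476 + 17.7241) = √56.2118, |v| = √(1.62² + 2.62² + 0.82²) = √(2.6244 + 6.8644 + 0.6724) = √10.1612.
cos θ = (u·v)/(|u||v|) = 7.3072/(√56.2118·√10.1612) ≈ 0.305749
θ = arccos(0.305749) ≈ 72.2°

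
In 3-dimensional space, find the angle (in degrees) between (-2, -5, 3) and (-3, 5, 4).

With u = (-2, -5, 3), v = (-3, 5, 4):
u·v = (-2)·(-3) + (-5)·5 + 3·4 = 6 + (-25) + 12 = -7.
|u| = √((-2)² + (-5)² + 3²) = √38, |v| = √((-3)² + 5² + 4²) = √50, so |u||v| = √(38·50) = √1900.
cos θ = (u·v)/(|u||v|) = -7/√1900 ≈ -0.160591
θ = arccos(-0.160591) ≈ 99.24°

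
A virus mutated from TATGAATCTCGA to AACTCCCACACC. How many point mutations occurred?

Differing positions: 1, 3, 4, 5, 6, 7, 8, 9, 10, 11, 12. Hamming distance = 11.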